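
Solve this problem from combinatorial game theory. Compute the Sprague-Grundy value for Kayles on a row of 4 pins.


Kayles: a move removes 1 or 2 adjacent pins from a contiguous row.
Removing pins from a row of k leaves two independent rows (a, b) with a + b = k - 1 (one pin) or a + b = k - 2 (two pins); an end removal gives a = 0.
By Sprague-Grundy, G(k) = mex{ G(a) XOR G(b) } over all these splits. G(0) = 0.
G(1): splits (0,0):0^0=0 -> mex({0}) = 1
G(2): splits (0,1):0^1=1 (0,0):0^0=0 -> mex({0, 1}) = 2
G(3): splits (0,2):0^2=2 (1,1):1^1=0 (0,1):0^1=1 -> mex({0, 1, 2}) = 3
G(4): splits (0,3):0^3=3 (1,2):1^2=3 (0,2):0^2=2 (1,1):1^1=0 -> mex({0, 2, 3}) = 1
Therefore G(4) = 1.

1


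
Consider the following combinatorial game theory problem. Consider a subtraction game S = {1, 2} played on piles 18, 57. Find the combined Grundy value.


Subtraction set: {1, 2}
For this subtraction set, G(n) = n mod 3 (period = max + 1 = 3).
Pile 1 (size 18): G(18) = 18 mod 3 = 0
Pile 2 (size 57): G(57) = 57 mod 3 = 0
Total Grundy value = XOR of all: 0 XOR 0 = 0

0


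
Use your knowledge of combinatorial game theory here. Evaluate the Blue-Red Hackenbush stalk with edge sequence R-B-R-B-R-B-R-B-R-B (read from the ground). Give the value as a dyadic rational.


Edges (from ground): R-B-R-B-R-B-R-B-R-B
By Berlekamp's sign-expansion rule, a Blue-Red Hackenbush stalk has the value of the surreal number whose sign sequence is the edge sequence with B -> + and R -> -.
Sign sequence: -+-+-+-+-+
Trace the sign expansion in the surreal number tree, starting from 0:
Edge 1: R (sign -) -> bounds (-inf, 0), value = -1
Edge 2: B (sign +) -> bounds (-1, 0), value = -1/2
Edge 3: R (sign -) -> bounds (-1, -1/2), value = -3/4
Edge 4: B (sign +) -> bounds (-3/4, -1/2), value = -5/8
Edge 5: R (sign -) -> bounds (-3/4, -5/8), value = -11/16
Edge 6: B (sign +) -> bounds (-11/16, -5/8), value = -21/32
Edge 7: R (sign -) -> bounds (-11/16, -21/32), value = -43/64
Edge 8: B (sign +) -> bounds (-43/64, -21/32), value = -85/128
Edge 9: R (sign -) -> bounds (-43/64, -85/128), value = -171/256
Edge 10: B (sign +) -> bounds (-171/256, -85/128), value = -341/512
Game value = -341/512

-341/512


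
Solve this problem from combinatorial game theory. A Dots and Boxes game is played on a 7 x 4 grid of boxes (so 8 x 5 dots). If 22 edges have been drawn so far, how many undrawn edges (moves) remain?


Grid: 7 x 4 boxes, i.e. 8 rows and 5 columns of dots.
Horizontal edges: (rows + 1) * cols = 8 * 4 = 32
Vertical edges: rows * (cols + 1) = 7 * 5 = 35
Total edges: 32 + 35 = 67
Edges drawn: 22
Remaining: 67 - 22 = 45

45


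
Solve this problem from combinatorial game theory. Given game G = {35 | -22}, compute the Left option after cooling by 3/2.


Original game: {35 | -22} (a switch {a | b} with a > b).
Cooling by t (for t below the temperature (a - b)/2 = 57/2) taxes each move by t: {a | b} cooled by t is {a - t | b + t}.
Cooling amount: t = 3/2
Cooled Left option: 35 - 3/2 = 67/2
Cooled Right option: -22 + 3/2 = -41/2
Cooled game: {67/2 | -41/2}
Left option = 67/2

67/2


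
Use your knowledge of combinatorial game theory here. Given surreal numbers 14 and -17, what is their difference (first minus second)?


x = 14, y = -17
x - y = 14 - -17 = 31

31


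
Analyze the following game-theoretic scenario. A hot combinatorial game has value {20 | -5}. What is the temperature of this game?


The game is {20 | -5}, a switch {a | b} with numbers a > b.
Cooling {a | b} by t gives {a - t | b + t}, which stops being hot when a - t = b + t, i.e. at t = (a - b)/2. So the temperature of a switch is (a - b)/2.
Temperature = (Left option - Right option) / 2
= (20 - (-5)) / 2
= 25 / 2
= 25/2

25/2


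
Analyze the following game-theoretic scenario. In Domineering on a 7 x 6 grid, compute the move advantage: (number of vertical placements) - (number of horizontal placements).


Board is 7 x 6 (rows x cols).
Left (vertical) placements: (rows-1) * cols = 6 * 6 = 36
Right (horizontal) placements: rows * (cols-1) = 7 * 5 = 35
Advantage = Left - Right = 36 - 35 = 1

1


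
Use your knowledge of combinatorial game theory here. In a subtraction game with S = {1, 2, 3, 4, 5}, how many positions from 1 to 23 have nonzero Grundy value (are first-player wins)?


Subtraction set S = {1, 2, 3, 4, 5}, so G(n) = n mod 6.
G(n) = 0 when n is a multiple of 6.
Multiples of 6 in [1, 23]: 3
N-positions (nonzero Grundy) = 23 - 3 = 20

20


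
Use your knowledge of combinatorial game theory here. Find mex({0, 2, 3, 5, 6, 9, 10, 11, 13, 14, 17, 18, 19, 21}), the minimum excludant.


Set = {0, 2, 3, 5, 6, 9, 10, 11, 13, 14, 17, 18, 19, 21}
0 is in the set.
1 is NOT in the set. This is the mex.
mex = 1

1


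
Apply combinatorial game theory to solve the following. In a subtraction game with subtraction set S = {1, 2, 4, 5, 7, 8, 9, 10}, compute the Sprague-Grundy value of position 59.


The subtraction set is S = {1, 2, 4, 5, 7, 8, 9, 10}.
G(k) = mex{ G(k - s) : s in S, s <= k }. We compute iteratively: G(0) = 0.
G(1) = mex({0}) = 1
G(2) = mex({0, 1}) = 2
G(3) = mex({1, 2}) = 0
G(4) = mex({0, 2}) = 1
G(5) = mex({0, 1}) = 2
G(6) = mex({1, 2}) = 0
G(7) = mex({0, 2}) = 1
G(8) = mex({0, 1}) = 2
G(9) = mex({0, 1, 2}) = 3
G(10) = mex({0, 1, 2, 3}) = 4
G(11) = mex({0, 1, 2, 3, 4}) = 5
G(12) = mex({0, 1, 2, 4, 5}) = 3
G(13) = mex({0, 1, 2, 3, 5}) = 4
G(14) = mex({0, 1, 2, 3, 4}) = 5
G(15) = mex({0, 1, 2, 4, 5}) = 3
G(16) = mex({0, 1, 2, 3, 5}) = 4
G(17) = mex({1, 2, 3, 4}) = 0
G(18) = mex({0, 2, 3, 4, 5}) = 1
G(19) = mex({0, 1, 3, 4, 5}) = 2
G(20) = mex({1, 2, 3, 4, 5}) = 0
G(21) = mex({0, 2, 3, 4, 5}) = 1
G(22) = mex({0, 1, 3, 4, 5}) = 2
G(23) = mex({1, 2, 3, 4, 5}) = 0
G(24) = mex({0, 2, 3, 4, 5}) = 1
G(25) = mex({0, 1, 3, 4}) = 2
G(26) = mex({0, 1, 2, 4}) = 3
Observe that G(17)..G(26) = 0, 1, 2, 0, 1, 2, 0, 1, 2, 3 repeats G(0)..G(9) = 0, 1, 2, 0, 1, 2, 0, 1, 2, 3.
For k >= max(S) = 10, G(k) is determined by the previous 10 values G(k-10)..G(k-1); a window of 10 consecutive values has recurred shifted by 17, so by induction G(k + 17) = G(k) for all k >= 0: the sequence is periodic from the start with period 17.
One period: G(0..16) = 0, 1, 2, 0, 1, 2, 0, 1, 2, 3, 4, 5, 3, 4, 5, 3, 4.
59 mod 17 = 8, so G(59) = G(8) = 2.

2


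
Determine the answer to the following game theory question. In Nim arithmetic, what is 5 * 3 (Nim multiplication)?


Nim multiplication is bilinear over XOR: (u XOR v) * w = (u*w) XOR (v*w).
So we split each operand into its bit components and XOR the pairwise Nim products.
5 = 1 + 4 (as XOR of powers of 2).
3 = 1 + 2 (as XOR of powers of 2).
Using the standard Nim-product table on single bits:
  2*2 = 3,   2*4 = 8,   2*8 = 12,
  4*4 = 6,   4*8 = 11,  8*8 = 13,
and  1*x = x (identity), k*l = l*k (commutative).
Pairwise Nim products:
  1 * 1 = 1
  1 * 2 = 2
  4 * 1 = 4
  4 * 2 = 8
XOR them: 1 XOR 2 XOR 4 XOR 8 = 15.
Result: 5 * 3 = 15 (in Nim).

15


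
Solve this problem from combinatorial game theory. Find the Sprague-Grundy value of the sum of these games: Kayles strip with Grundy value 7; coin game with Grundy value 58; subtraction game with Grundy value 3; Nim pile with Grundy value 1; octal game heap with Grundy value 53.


By the Sprague-Grundy theorem, the Grundy value of a sum of games is the XOR of individual Grundy values.
Kayles strip: Grundy value = 7. Running XOR: 0 XOR 7 = 7
coin game: Grundy value = 58. Running XOR: 7 XOR 58 = 61
subtraction game: Grundy value = 3. Running XOR: 61 XOR 3 = 62
Nim pile: Grundy value = 1. Running XOR: 62 XOR 1 = 63
octal game heap: Grundy value = 53. Running XOR: 63 XOR 53 = 10
The combined Grundy value is 10.

10


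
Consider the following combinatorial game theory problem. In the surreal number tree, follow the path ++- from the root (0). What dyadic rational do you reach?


Sign expansion: ++-
Rule: track bounds (lo, hi), initially (-inf, +inf). On '+', the current value becomes lo and we move to the simplest number in (value, hi): value + 1 if hi = +inf, otherwise the midpoint (value + hi)/2. On '-', the current value becomes hi and we move to value - 1 if lo = -inf, otherwise the midpoint (lo + value)/2.
Start at 0.
Step 1: sign = +, move right. Bounds: (0, +inf). Value = 1
Step 2: sign = +, move right. Bounds: (1, +inf). Value = 2
Step 3: sign = -, move left. Bounds: (1, 2). Value = 3/2
The surreal number with sign expansion ++- is 3/2.

3/2


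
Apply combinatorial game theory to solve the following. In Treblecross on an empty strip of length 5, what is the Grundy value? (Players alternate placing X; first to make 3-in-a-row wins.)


Treblecross: place X on empty cells; 3-in-a-row wins.
Playing within two cells of an existing X lets the opponent win at once, so sensible play treats the cells i-2..i+2 around each X as dead. The player left with no safe cell loses, so this is a normal-play take-away game on strips of safe cells.
Placing X at cell i (0-indexed) of a strip of k safe cells leaves independent strips of sizes max(0, i-2) and max(0, k-i-3). Hence G(k) = mex{ G(max(0,i-2)) XOR G(max(0,k-i-3)) : 0 <= i < k }, with G(0) = 0.
G(1): splits (0,0):0^0=0 -> mex({0}) = 1
G(2): splits (0,0):0^0=0 -> mex({0}) = 1
G(3): splits (0,0):0^0=0 -> mex({0}) = 1
G(4): splits (0,1):0^1=1 (0,0):0^0=0 -> mex({0, 1}) = 2
G(5): splits (0,2):0^1=1 (0,1):0^1=1 (0,0):0^0=0 -> mex({0, 1}) = 2
Therefore G(5) = 2.

2


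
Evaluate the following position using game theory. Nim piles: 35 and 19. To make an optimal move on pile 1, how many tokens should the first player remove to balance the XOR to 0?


Piles: 35 and 19
Current XOR: 35 XOR 19 = 48 (non-zero, so this is an N-position).
To make the XOR zero, we need to find a move that balances the piles.
For pile 1 (size 35): target = 35 XOR 48 = 19
We reduce pile 1 from 35 to 19.
Tokens removed: 35 - 19 = 16
Verification: 19 XOR 19 = 0

16


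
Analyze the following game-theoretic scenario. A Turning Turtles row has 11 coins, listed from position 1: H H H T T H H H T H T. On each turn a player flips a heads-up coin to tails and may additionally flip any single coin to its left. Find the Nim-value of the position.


Coins: H H H T T H H H T H T
Key fact: a single head at position k behaves exactly like a Nim heap of size k (turning it to T and optionally flipping a coin at j < k corresponds to moving the heap from k to j, or to 0), and heads combine as a disjunctive sum (two heads at the same place would cancel, matching j XOR j = 0). So the Nim-value is the XOR of the 1-indexed positions of the heads.
Face-up positions (1-indexed): [1, 2, 3, 6, 7, 8, 10]
XOR 0 with 1: 0 XOR 1 = 1
XOR 1 with 2: 1 XOR 2 = 3
XOR 3 with 3: 3 XOR 3 = 0
XOR 0 with 6: 0 XOR 6 = 6
XOR 6 with 7: 6 XOR 7 = 1
XOR 1 with 8: 1 XOR 8 = 9
XOR 9 with 10: 9 XOR 10 = 3
Nim-value = 3

3


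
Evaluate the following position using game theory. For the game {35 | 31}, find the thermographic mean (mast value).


Game = {35 | 31}, a switch {a | b} with numbers a > b.
Its thermograph has left wall a - t and right wall b + t, which meet at t = (a - b)/2, where both equal (a + b)/2. So the mast (mean value) is at (a + b)/2.
Mean = (35 + (31))/2 = 66/2 = 33

33


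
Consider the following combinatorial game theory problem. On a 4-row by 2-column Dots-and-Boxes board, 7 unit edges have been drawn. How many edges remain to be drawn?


Grid: 4 x 2 boxes, i.e. 5 rows and 3 columns of dots.
Horizontal edges: (rows + 1) * cols = 5 * 2 = 10
Vertical edges: rows * (cols + 1) = 4 * 3 = 12
Total edges: 10 + 12 = 22
Edges drawn: 7
Remaining: 22 - 7 = 15

15


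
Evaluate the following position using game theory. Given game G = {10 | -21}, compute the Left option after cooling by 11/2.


Original game: {10 | -21} (a switch {a | b} with a > b).
Cooling by t (for t below the temperature (a - b)/2 = 31/2) taxes each move by t: {a | b} cooled by t is {a - t | b + t}.
Cooling amount: t = 11/2
Cooled Left option: 10 - 11/2 = 9/2
Cooled Right option: -21 + 11/2 = -31/2
Cooled game: {9/2 | -31/2}
Left option = 9/2

9/2


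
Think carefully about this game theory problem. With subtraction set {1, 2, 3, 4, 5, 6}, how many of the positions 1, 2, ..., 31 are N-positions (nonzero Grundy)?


Subtraction set S = {1, 2, 3, 4, 5, 6}, so G(n) = n mod 7.
G(n) = 0 when n is a multiple of 7.
Multiples of 7 in [1, 31]: 4
N-positions (nonzero Grundy) = 31 - 4 = 27

27


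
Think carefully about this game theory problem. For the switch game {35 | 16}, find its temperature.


The game is {35 | 16}, a switch {a | b} with numbers a > b.
Cooling {a | b} by t gives {a - t | b + t}, which stops being hot when a - t = b + t, i.e. at t = (a - b)/2. So the temperature of a switch is (a - b)/2.
Temperature = (Left option - Right option) / 2
= (35 - (16)) / 2
= 19 / 2
= 19/2

19/2


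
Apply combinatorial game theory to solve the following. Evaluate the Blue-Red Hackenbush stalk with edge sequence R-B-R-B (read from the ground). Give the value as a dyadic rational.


Edges (from ground): R-B-R-B
By Berlekamp's sign-expansion rule, a Blue-Red Hackenbush stalk has the value of the surreal number whose sign sequence is the edge sequence with B -> + and R -> -.
Sign sequence: -+-+
Trace the sign expansion in the surreal number tree, starting from 0:
Edge 1: R (sign -) -> bounds (-inf, 0), value = -1
Edge 2: B (sign +) -> bounds (-1, 0), value = -1/2
Edge 3: R (sign -) -> bounds (-1, -1/2), value = -3/4
Edge 4: B (sign +) -> bounds (-3/4, -1/2), value = -5/8
Game value = -5/8

-5/8


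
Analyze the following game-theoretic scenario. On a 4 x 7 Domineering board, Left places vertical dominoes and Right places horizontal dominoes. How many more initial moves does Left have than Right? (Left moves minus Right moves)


Board is 4 x 7 (rows x cols).
Left (vertical) placements: (rows-1) * cols = 3 * 7 = 21
Right (horizontal) placements: rows * (cols-1) = 4 * 6 = 24
Advantage = Left - Right = 21 - 24 = -3

-3


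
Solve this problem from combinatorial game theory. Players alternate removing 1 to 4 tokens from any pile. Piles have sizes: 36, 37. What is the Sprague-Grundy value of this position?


Subtraction set: {1, 2, 3, 4}
For this subtraction set, G(n) = n mod 5 (period = max + 1 = 5).
Pile 1 (size 36): G(36) = 36 mod 5 = 1
Pile 2 (size 37): G(37) = 37 mod 5 = 2
Total Grundy value = XOR of all: 1 XOR 2 = 3

3


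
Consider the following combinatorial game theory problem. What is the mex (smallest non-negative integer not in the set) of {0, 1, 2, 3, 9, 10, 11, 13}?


Set = {0, 1, 2, 3, 9, 10, 11, 13}
0 is in the set.
1 is in the set.
2 is in the set.
3 is in the set.
4 is NOT in the set. This is the mex.
mex = 4

4


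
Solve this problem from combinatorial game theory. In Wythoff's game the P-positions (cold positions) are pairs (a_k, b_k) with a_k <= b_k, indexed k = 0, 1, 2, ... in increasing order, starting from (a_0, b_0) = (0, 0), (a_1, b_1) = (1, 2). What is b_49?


By Wythoff's theorem, a_k = floor(k * phi) and b_k = floor(k * phi^2) = a_k + k, where phi = (1 + sqrt(5))/2 is the golden ratio.
phi = (1 + sqrt(5))/2 = 1.618034
phi^2 = phi + 1 = 2.618034
k = 49
k * phi^2 = 49 * 2.618034 = 128.283665
b_49 = floor(k * phi^2) = 128 (check: a_49 + k = 79 + 49 = 128)

128


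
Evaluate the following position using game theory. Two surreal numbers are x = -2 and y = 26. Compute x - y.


x = -2, y = 26
x - y = -2 - 26 = -28

-28


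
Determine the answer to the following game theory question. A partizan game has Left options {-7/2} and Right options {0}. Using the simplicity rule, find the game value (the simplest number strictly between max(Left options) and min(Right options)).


Left options: {-7/2}, max = -7/2
Right options: {0}, min = 0
All options are numbers and max(Left) < min(Right), so by the simplicity theorem the value is the simplest (earliest-born) number strictly between -7/2 and 0.
Integers -3 through -1 all lie strictly between -7/2 and 0.
Among integers, the simplest (lowest birthday = smallest |n|; 0 is born on day 0, +-n on day n) is -1.
No non-integer in the interval can be simpler: if x is a non-integer in the interval, then floor(x) or ceil(x) also lies in the interval (the interval contains an integer), and both are proper prefixes of x's sign expansion, i.e. born earlier. So the game value is -1.
Game value = -1

-1


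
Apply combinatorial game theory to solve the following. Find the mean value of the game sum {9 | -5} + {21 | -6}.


G1 = {9 | -5}, G2 = {21 | -6}
Each is a switch {a | b} with numbers a > b; its mean value is (a + b)/2, and mean value is additive over game sums: m(G1 + G2) = m(G1) + m(G2).
Mean of G1 = (9 + (-5))/2 = 4/2 = 2
Mean of G2 = (21 + (-6))/2 = 15/2 = 15/2
Mean of G1 + G2 = 2 + 15/2 = 19/2

19/2


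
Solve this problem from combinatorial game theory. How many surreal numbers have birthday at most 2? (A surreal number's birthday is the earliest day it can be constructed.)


Day 0: {|} = 0 is born. Count = 1.
Day n: the number of surreal numbers born by day n is 2^(n+1) - 1.
By day 0: 2^1 - 1 = 1
By day 1: 2^2 - 1 = 3
By day 2: 2^3 - 1 = 7
By day 2: 7 surreal numbers.

7


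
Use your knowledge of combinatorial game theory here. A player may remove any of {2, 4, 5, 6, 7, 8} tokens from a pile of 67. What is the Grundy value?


The subtraction set is S = {2, 4, 5, 6, 7, 8}.
G(k) = mex{ G(k - s) : s in S, s <= k }. We compute iteratively: G(0) = 0.
G(1) = mex({}) = 0
G(2) = mex({0}) = 1
G(3) = mex({0}) = 1
G(4) = mex({0, 1}) = 2
G(5) = mex({0, 1}) = 2
G(6) = mex({0, 1, 2}) = 3
G(7) = mex({0, 1, 2}) = 3
G(8) = mex({0, 1, 2, 3}) = 4
G(9) = mex({0, 1, 2, 3}) = 4
G(10) = mex({1, 2, 3, 4}) = 0
G(11) = mex({1, 2, 3, 4}) = 0
G(12) = mex({0, 2, 3, 4}) = 1
G(13) = mex({0, 2, 3, 4}) = 1
G(14) = mex({0, 1, 3, 4}) = 2
G(15) = mex({0, 1, 3, 4}) = 2
G(16) = mex({0, 1, 2, 4}) = 3
G(17) = mex({0, 1, 2, 4}) = 3
Observe that G(10)..G(17) = 0, 0, 1, 1, 2, 2, 3, 3 repeats G(0)..G(7) = 0, 0, 1, 1, 2, 2, 3, 3.
For k >= max(S) = 8, G(k) is determined by the previous 8 values G(k-8)..G(k-1); a window of 8 consecutive values has recurred shifted by 10, so by induction G(k + 10) = G(k) for all k >= 0: the sequence is periodic from the start with period 10.
One period: G(0..9) = 0, 0, 1, 1, 2, 2, 3, 3, 4, 4.
67 mod 10 = 7, so G(67) = G(7) = 3.

3


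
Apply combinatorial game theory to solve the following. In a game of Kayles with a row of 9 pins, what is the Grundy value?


Kayles: a move removes 1 or 2 adjacent pins from a contiguous row.
Removing pins from a row of k leaves two independent rows (a, b) with a + b = k - 1 (one pin) or a + b = k - 2 (two pins); an end removal gives a = 0.
By Sprague-Grundy, G(k) = mex{ G(a) XOR G(b) } over all these splits. G(0) = 0.
G(1): splits (0,0):0^0=0 -> mex({0}) = 1
G(2): splits (0,1):0^1=1 (0,0):0^0=0 -> mex({0, 1}) = 2
G(3): splits (0,2):0^2=2 (1,1):1^1=0 (0,1):0^1=1 -> mex({0, 1, 2}) = 3
G(4): splits (0,3):0^3=3 (1,2):1^2=3 (0,2):0^2=2 (1,1):1^1=0 -> mex({0, 2, 3}) = 1
G(5): splits (0,4):0^1=1 (1,3):1^3=2 (2,2):2^2=0 (0,3):0^3=3 (1,2):1^2=3 -> mex({0, 1, 2, 3}) = 4
G(6) = mex({0, 1, 2, 4}) = 3
G(7) = mex({0, 1, 3, 4, 5}) = 2
G(8) = mex({0, 2, 3, 5, 6}) = 1
G(9) = mex({0, 1, 2, 3, 6, 7}) = 4
Therefore G(9) = 4.

4


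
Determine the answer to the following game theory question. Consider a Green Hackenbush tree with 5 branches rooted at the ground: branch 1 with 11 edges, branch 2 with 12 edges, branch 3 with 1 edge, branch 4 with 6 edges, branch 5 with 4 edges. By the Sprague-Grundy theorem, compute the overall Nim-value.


The tree has 5 branches from the ground vertex.
In Green Hackenbush, the Nim-value of a simple path of length k is k.
Branch 1: length 11, Nim-value = 11
Branch 2: length 12, Nim-value = 12
Branch 3: length 1, Nim-value = 1
Branch 4: length 6, Nim-value = 6
Branch 5: length 4, Nim-value = 4
Total Nim-value = XOR of all branch values:
0 XOR 11 = 11
11 XOR 12 = 7
7 XOR 1 = 6
6 XOR 6 = 0
0 XOR 4 = 4
Nim-value of the tree = 4

4


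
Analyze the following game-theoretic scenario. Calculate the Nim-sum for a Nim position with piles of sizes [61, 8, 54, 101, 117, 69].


We need the XOR (exclusive or) of all pile sizes.
After XOR-ing pile 1 (size 61): 0 XOR 61 = 61
After XOR-ing pile 2 (size 8): 61 XOR 8 = 53
After XOR-ing pile 3 (size 54): 53 XOR 54 = 3
After XOR-ing pile 4 (size 101): 3 XOR 101 = 102
After XOR-ing pile 5 (size 117): 102 XOR 117 = 19
After XOR-ing pile 6 (size 69): 19 XOR 69 = 86
The Nim-value of this position is 86.

86


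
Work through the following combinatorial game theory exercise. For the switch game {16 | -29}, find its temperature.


The game is {16 | -29}, a switch {a | b} with numbers a > b.
Cooling {a | b} by t gives {a - t | b + t}, which stops being hot when a - t = b + t, i.e. at t = (a - b)/2. So the temperature of a switch is (a - b)/2.
Temperature = (Left option - Right option) / 2
= (16 - (-29)) / 2
= 45 / 2
= 45/2

45/2


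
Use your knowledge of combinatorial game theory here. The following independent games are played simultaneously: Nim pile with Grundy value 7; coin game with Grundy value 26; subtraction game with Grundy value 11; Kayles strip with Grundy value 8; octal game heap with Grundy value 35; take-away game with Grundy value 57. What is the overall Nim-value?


By the Sprague-Grundy theorem, the Grundy value of a sum of games is the XOR of individual Grundy values.
Nim pile: Grundy value = 7. Running XOR: 0 XOR 7 = 7
coin game: Grundy value = 26. Running XOR: 7 XOR 26 = 29
subtraction game: Grundy value = 11. Running XOR: 29 XOR 11 = 22
Kayles strip: Grundy value = 8. Running XOR: 22 XOR 8 = 30
octal game heap: Grundy value = 35. Running XOR: 30 XOR 35 = 61
take-away game: Grundy value = 57. Running XOR: 61 XOR 57 = 4
The combined Grundy value is 4.

4


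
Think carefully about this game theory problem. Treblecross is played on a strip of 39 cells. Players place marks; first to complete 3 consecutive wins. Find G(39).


Treblecross: place X on empty cells; 3-in-a-row wins.
Playing within two cells of an existing X lets the opponent win at once, so sensible play treats the cells i-2..i+2 around each X as dead. The player left with no safe cell loses, so this is a normal-play take-away game on strips of safe cells.
Placing X at cell i (0-indexed) of a strip of k safe cells leaves independent strips of sizes max(0, i-2) and max(0, k-i-3). Hence G(k) = mex{ G(max(0,i-2)) XOR G(max(0,k-i-3)) : 0 <= i < k }, with G(0) = 0.
G(1): splits (0,0):0^0=0 -> mex({0}) = 1
G(2): splits (0,0):0^0=0 -> mex({0}) = 1
G(3): splits (0,0):0^0=0 -> mex({0}) = 1
G(4): splits (0,1):0^1=1 (0,0):0^0=0 -> mex({0, 1}) = 2
G(5): splits (0,2):0^1=1 (0,1):0^1=1 (0,0):0^0=0 -> mex({0, 1}) = 2
G(6) = mex({1}) = 0
G(7) = mex({0, 1, 2}) = 3
G(8) = mex({0, 1, 2}) = 3
G(9) = mex({0, 2}) = 1
G(10) = mex({0, 2, 3}) = 1
G(11) = mex({0, 3}) = 1
G(12) = mex({1, 3}) = 0
G(13) = mex({0, 1, 2, 3}) = 4
G(14) = mex({0, 1, 2}) = 3
G(15) = mex({0, 1, 2}) = 3
G(16) = mex({0, 1, 2, 4}) = 3
G(17) = mex({0, 1, 3, 4}) = 2
G(18) = mex({0, 1, 3, 4}) = 2
G(19) = mex({0, 1, 3, 5}) = 2
G(20) = mex({0, 1, 2, 3, 5}) = 4
G(21) = mex({0, 1, 2, 3, 5}) = 4
G(22) = mex({1, 2, 6}) = 0
G(23) = mex({0, 1, 2, 3, 4, 6}) = 5
G(24) = mex({0, 1, 2, 3, 4}) = 5
G(25) = mex({0, 1, 3, 4, 7}) = 2
G(26) = mex({0, 1, 3, 4, 5, 7}) = 2
G(27) = mex({0, 1, 3, 5}) = 2
G(28) = mex({0, 1, 2, 5}) = 3
G(29) = mex({0, 1, 2, 4, 5, 6}) = 3
G(30) = mex({1, 2, 4, 6}) = 0
G(31) = mex({0, 1, 2, 3, 4, 6}) = 5
G(32) = mex({1, 2, 3, 4, 7}) = 0
G(33) = mex({0, 3, 7}) = 1
G(34) = mex({0, 2, 3, 5, 7}) = 1
G(35) = mex({0, 2, 3, 5, 6}) = 1
G(36) = mex({0, 1, 2, 5, 6}) = 3
G(37) = mex({0, 1, 2, 4, 5, 6}) = 3
G(38) = mex({0, 1, 2, 4}) = 3
G(39) = mex({0, 1, 2, 3, 4, 7}) = 5
Therefore G(39) = 5.

5


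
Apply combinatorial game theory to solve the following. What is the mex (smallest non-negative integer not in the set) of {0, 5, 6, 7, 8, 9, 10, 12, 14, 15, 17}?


Set = {0, 5, 6, 7, 8, 9, 10, 12, 14, 15, 17}
0 is in the set.
1 is NOT in the set. This is the mex.
mex = 1

1


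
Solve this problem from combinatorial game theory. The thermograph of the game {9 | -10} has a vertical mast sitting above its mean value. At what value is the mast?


Game = {9 | -10}, a switch {a | b} with numbers a > b.
Its thermograph has left wall a - t and right wall b + t, which meet at t = (a - b)/2, where both equal (a + b)/2. So the mast (mean value) is at (a + b)/2.
Mean = (9 + (-10))/2 = -1/2 = -1/2

-1/2


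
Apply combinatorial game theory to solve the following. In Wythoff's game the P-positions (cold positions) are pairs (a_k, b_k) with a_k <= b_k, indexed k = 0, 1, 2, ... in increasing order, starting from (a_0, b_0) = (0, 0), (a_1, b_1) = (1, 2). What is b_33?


By Wythoff's theorem, a_k = floor(k * phi) and b_k = floor(k * phi^2) = a_k + k, where phi = (1 + sqrt(5))/2 is the golden ratio.
phi = (1 + sqrt(5))/2 = 1.618034
phi^2 = phi + 1 = 2.618034
k = 33
k * phi^2 = 33 * 2.618034 = 86.395122
b_33 = floor(k * phi^2) = 86 (check: a_33 + k = 53 + 33 = 86)

86


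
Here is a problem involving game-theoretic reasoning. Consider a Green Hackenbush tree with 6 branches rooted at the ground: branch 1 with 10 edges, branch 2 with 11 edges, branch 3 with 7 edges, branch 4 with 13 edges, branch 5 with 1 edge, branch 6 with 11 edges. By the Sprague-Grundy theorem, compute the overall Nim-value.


The tree has 6 branches from the ground vertex.
In Green Hackenbush, the Nim-value of a simple path of length k is k.
Branch 1: length 10, Nim-value = 10
Branch 2: length 11, Nim-value = 11
Branch 3: length 7, Nim-value = 7
Branch 4: length 13, Nim-value = 13
Branch 5: length 1, Nim-value = 1
Branch 6: length 11, Nim-value = 11
Total Nim-value = XOR of all branch values:
0 XOR 10 = 10
10 XOR 11 = 1
1 XOR 7 = 6
6 XOR 13 = 11
11 XOR 1 = 10
10 XOR 11 = 1
Nim-value of the tree = 1

1


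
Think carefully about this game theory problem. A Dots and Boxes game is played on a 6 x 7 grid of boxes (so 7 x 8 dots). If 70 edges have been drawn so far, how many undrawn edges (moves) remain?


Grid: 6 x 7 boxes, i.e. 7 rows and 8 columns of dots.
Horizontal edges: (rows + 1) * cols = 7 * 7 = 49
Vertical edges: rows * (cols + 1) = 6 * 8 = 48
Total edges: 49 + 48 = 97
Edges drawn: 70
Remaining: 97 - 70 = 27

27


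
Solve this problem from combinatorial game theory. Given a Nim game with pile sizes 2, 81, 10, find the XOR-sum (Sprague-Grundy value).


We need the XOR (exclusive or) of all pile sizes.
After XOR-ing pile 1 (size 2): 0 XOR 2 = 2
After XOR-ing pile 2 (size 81): 2 XOR 81 = 83
After XOR-ing pile 3 (size 10): 83 XOR 10 = 89
The Nim-value of this position is 89.

89


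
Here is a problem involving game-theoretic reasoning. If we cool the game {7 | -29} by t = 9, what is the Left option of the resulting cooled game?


Original game: {7 | -29} (a switch {a | b} with a > b).
Cooling by t (for t below the temperature (a - b)/2 = 18) taxes each move by t: {a | b} cooled by t is {a - t | b + t}.
Cooling amount: t = 9
Cooled Left option: 7 - 9 = -2
Cooled Right option: -29 + 9 = -20
Cooled game: {-2 | -20}
Left option = -2

-2


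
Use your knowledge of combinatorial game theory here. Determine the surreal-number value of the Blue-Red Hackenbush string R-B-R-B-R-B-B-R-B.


Edges (from ground): R-B-R-B-R-B-B-R-B
By Berlekamp's sign-expansion rule, a Blue-Red Hackenbush stalk has the value of the surreal number whose sign sequence is the edge sequence with B -> + and R -> -.
Sign sequence: -+-+-++-+
Trace the sign expansion in the surreal number tree, starting from 0:
Edge 1: R (sign -) -> bounds (-inf, 0), value = -1
Edge 2: B (sign +) -> bounds (-1, 0), value = -1/2
Edge 3: R (sign -) -> bounds (-1, -1/2), value = -3/4
Edge 4: B (sign +) -> bounds (-3/4, -1/2), value = -5/8
Edge 5: R (sign -) -> bounds (-3/4, -5/8), value = -11/16
Edge 6: B (sign +) -> bounds (-11/16, -5/8), value = -21/32
Edge 7: B (sign +) -> bounds (-21/32, -5/8), value = -41/64
Edge 8: R (sign -) -> bounds (-21/32, -41/64), value = -83/128
Edge 9: B (sign +) -> bounds (-83/128, -41/64), value = -165/256
Game value = -165/256

-165/256


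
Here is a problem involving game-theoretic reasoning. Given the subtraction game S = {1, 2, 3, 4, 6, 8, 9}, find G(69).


The subtraction set is S = {1, 2, 3, 4, 6, 8, 9}.
G(k) = mex{ G(k - s) : s in S, s <= k }. We compute iteratively: G(0) = 0.
G(1) = mex({0}) = 1
G(2) = mex({0, 1}) = 2
G(3) = mex({0, 1, 2}) = 3
G(4) = mex({0, 1, 2, 3}) = 4
G(5) = mex({1, 2, 3, 4}) = 0
G(6) = mex({0, 2, 3, 4}) = 1
G(7) = mex({0, 1, 3, 4}) = 2
G(8) = mex({0, 1, 2, 4}) = 3
G(9) = mex({0, 1, 2, 3}) = 4
G(10) = mex({1, 2, 3, 4}) = 0
G(11) = mex({0, 2, 3, 4}) = 1
G(12) = mex({0, 1, 3, 4}) = 2
G(13) = mex({0, 1, 2, 4}) = 3
Observe that G(5)..G(13) = 0, 1, 2, 3, 4, 0, 1, 2, 3 repeats G(0)..G(8) = 0, 1, 2, 3, 4, 0, 1, 2, 3.
For k >= max(S) = 9, G(k) is determined by the previous 9 values G(k-9)..G(k-1); a window of 9 consecutive values has recurred shifted by 5, so by induction G(k + 5) = G(k) for all k >= 0: the sequence is periodic from the start with period 5.
One period: G(0..4) = 0, 1, 2, 3, 4.
69 mod 5 = 4, so G(69) = G(4) = 4.

4


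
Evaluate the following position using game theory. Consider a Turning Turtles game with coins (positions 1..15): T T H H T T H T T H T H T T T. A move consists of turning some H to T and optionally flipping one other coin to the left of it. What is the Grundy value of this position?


Coins: T T H H T T H T T H T H T T T
Key fact: a single head at position k behaves exactly like a Nim heap of size k (turning it to T and optionally flipping a coin at j < k corresponds to moving the heap from k to j, or to 0), and heads combine as a disjunctive sum (two heads at the same place would cancel, matching j XOR j = 0). So the Nim-value is the XOR of the 1-indexed positions of the heads.
Face-up positions (1-indexed): [3, 4, 7, 10, 12]
XOR 0 with 3: 0 XOR 3 = 3
XOR 3 with 4: 3 XOR 4 = 7
XOR 7 with 7: 7 XOR 7 = 0
XOR 0 with 10: 0 XOR 10 = 10
XOR 10 with 12: 10 XOR 12 = 6
Nim-value = 6

6


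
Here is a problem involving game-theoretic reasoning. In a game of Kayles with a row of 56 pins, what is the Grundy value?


Kayles: a move removes 1 or 2 adjacent pins from a contiguous row.
Removing pins from a row of k leaves two independent rows (a, b) with a + b = k - 1 (one pin) or a + b = k - 2 (two pins); an end removal gives a = 0.
By Sprague-Grundy, G(k) = mex{ G(a) XOR G(b) } over all these splits. G(0) = 0.
G(1): splits (0,0):0^0=0 -> mex({0}) = 1
G(2): splits (0,1):0^1=1 (0,0):0^0=0 -> mex({0, 1}) = 2
G(3): splits (0,2):0^2=2 (1,1):1^1=0 (0,1):0^1=1 -> mex({0, 1, 2}) = 3
G(4): splits (0,3):0^3=3 (1,2):1^2=3 (0,2):0^2=2 (1,1):1^1=0 -> mex({0, 2, 3}) = 1
G(5): splits (0,4):0^1=1 (1,3):1^3=2 (2,2):2^2=0 (0,3):0^3=3 (1,2):1^2=3 -> mex({0, 1, 2, 3}) = 4
G(6) = mex({0, 1, 2, 4}) = 3
G(7) = mex({0, 1, 3, 4, 5}) = 2
G(8) = mex({0, 2, 3, 5, 6}) = 1
G(9) = mex({0, 1, 2, 3, 6, 7}) = 4
G(10) = mex({0, 1, 3, 4, 5, 7}) = 2
G(11) = mex({0, 1, 2, 3, 4, 5}) = 6
G(12) = mex({0, 1, 2, 3, 5, 6, 7}) = 4
G(13) = mex({0, 2, 3, 4, 6, 7}) = 1
G(14) = mex({0, 1, 4, 5, 6, 7}) = 2
G(15) = mex({0, 1, 2, 3, 4, 5, 6}) = 7
G(16) = mex({0, 2, 3, 5, 6, 7}) = 1
G(17) = mex({0, 1, 2, 3, 5, 6, 7}) = 4
G(18) = mex({0, 1, 2, 4, 5, 6}) = 3
G(19) = mex({0, 1, 3, 4, 5, 7}) = 2
G(20) = mex({0, 2, 3, 4, 5, 6, 7}) = 1
G(21) = mex({0, 1, 2, 3, 5, 6, 7}) = 4
G(22) = mex({0, 1, 2, 3, 4, 5, 7}) = 6
G(23) = mex({0, 1, 2, 3, 4, 5, 6}) = 7
G(24) = mex({0, 1, 2, 3, 5, 6, 7}) = 4
G(25) = mex({0, 2, 3, 4, 6, 7}) = 1
G(26) = mex({0, 1, 3, 4, 5, 6, 7}) = 2
G(27) = mex({0, 1, 2, 3, 4, 5, 6, 7}) = 8
G(28) = mex({0, 1, 2, 3, 4, 6, 7, 8}) = 5
G(29) = mex({0, 1, 2, 3, 5, 6, 7, 8, 9}) = 4
G(30) = mex({0, 1, 2, 3, 4, 5, 6, 9, 10}) = 7
G(31) = mex({0, 1, 3, 4, 5, 7, 10, 11}) = 2
G(32) = mex({0, 2, 3, 4, 5, 6, 7, 9, 11}) = 1
G(33) = mex({0, 1, 2, 3, 4, 5, 6, 7, 9, 12}) = 8
G(34) = mex({0, 1, 2, 3, 4, 5, 7, 8, 11, 12}) = 6
G(35) = mex({0, 1, 2, 3, 4, 5, 6, 8, 9, 10, 11}) = 7
G(36) = mex({0, 1, 2, 3, 5, 6, 7, 9, 10}) = 4
G(37) = mex({0, 2, 3, 4, 6, 7, 9, 10, 11, 12}) = 1
G(38) = mex({0, 1, 3, 4, 5, 6, 7, 9, 10, 11, 12}) = 2
G(39) = mex({0, 1, 2, 4, 5, 6, 7, 9, 10, 12, 14}) = 3
G(40) = mex({0, 2, 3, 4, 6, 7, 11, 12, 14}) = 1
G(41) = mex({0, 1, 2, 3, 5, 6, 7, 9, 10, 11, 12}) = 4
G(42) = mex({0, 1, 2, 3, 4, 5, 6, 9, 10}) = 7
G(43) = mex({0, 1, 3, 4, 5, 7, 9, 10, 12, 15}) = 2
G(44) = mex({0, 2, 3, 4, 5, 6, 7, 9, 10, 12, 15}) = 1
G(45) = mex({0, 1, 2, 3, 4, 5, 6, 7, 9, 10, 12, 14}) = 8
G(46) = mex({0, 1, 3, 4, 5, 7, 8, 11, 12, 14}) = 2
G(47) = mex({0, 1, 2, 3, 4, 5, 6, 8, 9, 10, 11, 12}) = 7
G(48) = mex({0, 1, 2, 3, 5, 6, 7, 9, 10}) = 4
G(49) = mex({0, 2, 3, 4, 6, 7, 9, 10, 11, 12, 15}) = 1
G(50) = mex({0, 1, 4, 5, 6, 7, 9, 11, 12, 14, 15}) = 2
G(51) = mex({0, 1, 2, 3, 4, 5, 6, 7, 9, 12, 14, 15}) = 8
G(52) = mex({0, 2, 3, 4, 5, 6, 7, 8, 11, 12, 15}) = 1
G(53) = mex({0, 1, 2, 3, 5, 6, 7, 8, 9, 10, 11, 12}) = 4
G(54) = mex({0, 1, 2, 3, 4, 5, 6, 9, 10}) = 7
G(55) = mex({0, 1, 3, 4, 5, 7, 9, 10, 11, 12}) = 2
G(56) = mex({0, 2, 3, 4, 5, 6, 7, 9, 10, 11, 12, 13, 14}) = 1
Therefore G(56) = 1.

1


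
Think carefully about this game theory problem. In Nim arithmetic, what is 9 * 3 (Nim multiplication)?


Nim multiplication is bilinear over XOR: (u XOR v) * w = (u*w) XOR (v*w).
So we split each operand into its bit components and XOR the pairwise Nim products.
9 = 1 + 8 (as XOR of powers of 2).
3 = 1 + 2 (as XOR of powers of 2).
Using the standard Nim-product table on single bits:
  2*2 = 3,   2*4 = 8,   2*8 = 12,
  4*4 = 6,   4*8 = 11,  8*8 = 13,
and  1*x = x (identity), k*l = l*k (commutative).
Pairwise Nim products:
  1 * 1 = 1
  1 * 2 = 2
  8 * 1 = 8
  8 * 2 = 12
XOR them: 1 XOR 2 XOR 8 XOR 12 = 7.
Result: 9 * 3 = 7 (in Nim).

7


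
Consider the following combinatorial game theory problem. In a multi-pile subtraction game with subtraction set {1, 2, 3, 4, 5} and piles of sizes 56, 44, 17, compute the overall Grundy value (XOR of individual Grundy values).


Subtraction set: {1, 2, 3, 4, 5}
For this subtraction set, G(n) = n mod 6 (period = max + 1 = 6).
Pile 1 (size 56): G(56) = 56 mod 6 = 2
Pile 2 (size 44): G(44) = 44 mod 6 = 2
Pile 3 (size 17): G(17) = 17 mod 6 = 5
Total Grundy value = XOR of all: 2 XOR 2 XOR 5 = 5

5


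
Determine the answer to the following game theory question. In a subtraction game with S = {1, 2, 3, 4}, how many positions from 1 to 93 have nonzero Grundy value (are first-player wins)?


Subtraction set S = {1, 2, 3, 4}, so G(n) = n mod 5.
G(n) = 0 when n is a multiple of 5.
Multiples of 5 in [1, 93]: 18
N-positions (nonzero Grundy) = 93 - 18 = 75

75


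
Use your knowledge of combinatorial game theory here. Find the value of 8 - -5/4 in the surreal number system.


x = 8, y = -5/4
Converting to common denominator: 4
x = 32/4, y = -5/4
x - y = 8 - -5/4 = 37/4

37/4


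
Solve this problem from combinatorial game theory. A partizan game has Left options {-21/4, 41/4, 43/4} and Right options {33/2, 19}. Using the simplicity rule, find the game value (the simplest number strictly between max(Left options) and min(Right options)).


Left options: {-21/4, 41/4, 43/4}, max = 43/4
Right options: {33/2, 19}, min = 33/2
All options are numbers and max(Left) < min(Right), so by the simplicity theorem the value is the simplest (earliest-born) number strictly between 43/4 and 33/2.
Integers 11 through 16 all lie strictly between 43/4 and 33/2.
Among integers, the simplest (lowest birthday = smallest |n|; 0 is born on day 0, +-n on day n) is 11.
No non-integer in the interval can be simpler: if x is a non-integer in the interval, then floor(x) or ceil(x) also lies in the interval (the interval contains an integer), and both are proper prefixes of x's sign expansion, i.e. born earlier. So the game value is 11.
Game value = 11

11


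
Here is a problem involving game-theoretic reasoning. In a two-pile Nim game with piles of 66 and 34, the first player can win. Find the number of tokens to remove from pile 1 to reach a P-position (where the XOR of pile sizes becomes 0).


Piles: 66 and 34
Current XOR: 66 XOR 34 = 96 (non-zero, so this is an N-position).
To make the XOR zero, we need to find a move that balances the piles.
For pile 1 (size 66): target = 66 XOR 96 = 34
We reduce pile 1 from 66 to 34.
Tokens removed: 66 - 34 = 32
Verification: 34 XOR 34 = 0

32


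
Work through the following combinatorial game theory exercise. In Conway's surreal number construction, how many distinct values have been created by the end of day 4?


Day 0: {|} = 0 is born. Count = 1.
Day n: the number of surreal numbers born by day n is 2^(n+1) - 1.
By day 0: 2^1 - 1 = 1
By day 1: 2^2 - 1 = 3
By day 2: 2^3 - 1 = 7
By day 3: 2^4 - 1 = 15
By day 4: 2^5 - 1 = 31
By day 4: 31 surreal numbers.

31


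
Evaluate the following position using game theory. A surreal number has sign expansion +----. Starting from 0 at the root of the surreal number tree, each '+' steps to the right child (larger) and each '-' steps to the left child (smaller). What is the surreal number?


Sign expansion: +----
Rule: track bounds (lo, hi), initially (-inf, +inf). On '+', the current value becomes lo and we move to the simplest number in (value, hi): value + 1 if hi = +inf, otherwise the midpoint (value + hi)/2. On '-', the current value becomes hi and we move to value - 1 if lo = -inf, otherwise the midpoint (lo + value)/2.
Start at 0.
Step 1: sign = +, move right. Bounds: (0, +inf). Value = 1
Step 2: sign = -, move left. Bounds: (0, 1). Value = 1/2
Step 3: sign = -, move left. Bounds: (0, 1/2). Value = 1/4
Step 4: sign = -, move left. Bounds: (0, 1/4). Value = 1/8
Step 5: sign = -, move left. Bounds: (0, 1/8). Value = 1/16
The surreal number with sign expansion +---- is 1/16.

1/16


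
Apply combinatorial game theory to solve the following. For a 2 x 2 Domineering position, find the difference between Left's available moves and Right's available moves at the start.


Board is 2 x 2 (rows x cols).
Left (vertical) placements: (rows-1) * cols = 1 * 2 = 2
Right (horizontal) placements: rows * (cols-1) = 2 * 1 = 2
Advantage = Left - Right = 2 - 2 = 0

0


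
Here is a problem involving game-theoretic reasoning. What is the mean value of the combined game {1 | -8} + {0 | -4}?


G1 = {1 | -8}, G2 = {0 | -4}
Each is a switch {a | b} with numbers a > b; its mean value is (a + b)/2, and mean value is additive over game sums: m(G1 + G2) = m(G1) + m(G2).
Mean of G1 = (1 + (-8))/2 = -7/2 = -7/2
Mean of G2 = (0 + (-4))/2 = -4/2 = -2
Mean of G1 + G2 = -7/2 + -2 = -11/2

-11/2


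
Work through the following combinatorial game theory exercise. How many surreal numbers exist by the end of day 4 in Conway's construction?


Day 0: {|} = 0 is born. Count = 1.
Day n: the number of surreal numbers born by day n is 2^(n+1) - 1.
By day 0: 2^1 - 1 = 1
By day 1: 2^2 - 1 = 3
By day 2: 2^3 - 1 = 7
By day 3: 2^4 - 1 = 15
By day 4: 2^5 - 1 = 31
By day 4: 31 surreal numbers.

31


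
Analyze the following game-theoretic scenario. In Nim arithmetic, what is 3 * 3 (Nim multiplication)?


Nim multiplication is bilinear over XOR: (u XOR v) * w = (u*w) XOR (v*w).
So we split each operand into its bit components and XOR the pairwise Nim products.
3 = 1 + 2 (as XOR of powers of 2).
3 = 1 + 2 (as XOR of powers of 2).
Using the standard Nim-product table on single bits:
  2*2 = 3,   2*4 = 8,   2*8 = 12,
  4*4 = 6,   4*8 = 11,  8*8 = 13,
and  1*x = x (identity), k*l = l*k (commutative).
Pairwise Nim products:
  1 * 1 = 1
  1 * 2 = 2
  2 * 1 = 2
  2 * 2 = 3
XOR them: 1 XOR 2 XOR 2 XOR 3 = 2.
Result: 3 * 3 = 2 (in Nim).

2


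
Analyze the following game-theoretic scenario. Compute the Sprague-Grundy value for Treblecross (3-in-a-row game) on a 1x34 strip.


Treblecross: place X on empty cells; 3-in-a-row wins.
Playing within two cells of an existing X lets the opponent win at once, so sensible play treats the cells i-2..i+2 around each X as dead. The player left with no safe cell loses, so this is a normal-play take-away game on strips of safe cells.
Placing X at cell i (0-indexed) of a strip of k safe cells leaves independent strips of sizes max(0, i-2) and max(0, k-i-3). Hence G(k) = mex{ G(max(0,i-2)) XOR G(max(0,k-i-3)) : 0 <= i < k }, with G(0) = 0.
G(1): splits (0,0):0^0=0 -> mex({0}) = 1
G(2): splits (0,0):0^0=0 -> mex({0}) = 1
G(3): splits (0,0):0^0=0 -> mex({0}) = 1
G(4): splits (0,1):0^1=1 (0,0):0^0=0 -> mex({0, 1}) = 2
G(5): splits (0,2):0^1=1 (0,1):0^1=1 (0,0):0^0=0 -> mex({0, 1}) = 2
G(6) = mex({1}) = 0
G(7) = mex({0, 1, 2}) = 3
G(8) = mex({0, 1, 2}) = 3
G(9) = mex({0, 2}) = 1
G(10) = mex({0, 2, 3}) = 1
G(11) = mex({0, 3}) = 1
G(12) = mex({1, 3}) = 0
G(13) = mex({0, 1, 2, 3}) = 4
G(14) = mex({0, 1, 2}) = 3
G(15) = mex({0, 1, 2}) = 3
G(16) = mex({0, 1, 2, 4}) = 3
G(17) = mex({0, 1, 3, 4}) = 2
G(18) = mex({0, 1, 3, 4}) = 2
G(19) = mex({0, 1, 3, 5}) = 2
G(20) = mex({0, 1, 2, 3, 5}) = 4
G(21) = mex({0, 1, 2, 3, 5}) = 4
G(22) = mex({1, 2, 6}) = 0
G(23) = mex({0, 1, 2, 3, 4, 6}) = 5
G(24) = mex({0, 1, 2, 3, 4}) = 5
G(25) = mex({0, 1, 3, 4, 7}) = 2
G(26) = mex({0, 1, 3, 4, 5, 7}) = 2
G(27) = mex({0, 1, 3, 5}) = 2
G(28) = mex({0, 1, 2, 5}) = 3
G(29) = mex({0, 1, 2, 4, 5, 6}) = 3
G(30) = mex({1, 2, 4, 6}) = 0
G(31) = mex({0, 1, 2, 3, 4, 6}) = 5
G(32) = mex({1, 2, 3, 4, 7}) = 0
G(33) = mex({0, 3, 7}) = 1
G(34) = mex({0, 2, 3, 5, 7}) = 1
Therefore G(34) = 1.

1
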